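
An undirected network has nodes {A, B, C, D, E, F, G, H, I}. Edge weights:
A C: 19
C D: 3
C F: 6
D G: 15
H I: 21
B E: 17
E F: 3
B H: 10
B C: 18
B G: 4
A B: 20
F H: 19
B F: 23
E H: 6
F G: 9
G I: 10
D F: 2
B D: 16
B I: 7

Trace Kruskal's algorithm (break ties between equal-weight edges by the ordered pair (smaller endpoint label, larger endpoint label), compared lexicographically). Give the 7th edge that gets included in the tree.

F-G

Kruskal's algorithm — process edges by increasing weight (ties by edge label):
D F (2): add — endpoints in different components.
C D (3): add — endpoints in different components.
E F (3): add — endpoints in different components.
B G (4): add — endpoints in different components.
C F (6): skip — C and F already connected.
E H (6): add — endpoints in different components.
B I (7): add — endpoints in different components.
F G (9): add — endpoints in different components.
B H (10): skip — B and H already connected.
G I (10): skip — G and I already connected.
D G (15): skip — D and G already connected.
B D (16): skip — B and D already connected.
B E (17): skip — B and E already connected.
B C (18): skip — B and C already connected.
A C (19): add — endpoints in different components.
The 7th edge added is F G.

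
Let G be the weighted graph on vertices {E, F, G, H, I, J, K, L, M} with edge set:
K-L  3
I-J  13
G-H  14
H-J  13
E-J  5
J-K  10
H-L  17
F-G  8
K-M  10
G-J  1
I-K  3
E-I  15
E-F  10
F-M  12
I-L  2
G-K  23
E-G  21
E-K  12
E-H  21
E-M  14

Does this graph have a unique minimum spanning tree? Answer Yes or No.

No

Kruskal: consider edges lightest-first.
G-J (1): add — endpoints in different components.
I-L (2): add — endpoints in different components.
I-K (3): add — endpoints in different components.
K-L (3): skip — K and L already connected.
E-J (5): add — endpoints in different components.
F-G (8): add — endpoints in different components.
E-F (10): skip — E and F already connected.
J-K (10): add — endpoints in different components.
K-M (10): add — endpoints in different components.
E-K (12): skip — E and K already connected.
F-M (12): skip — F and M already connected.
H-J (13): add — endpoints in different components.
Non-tree edge K-L has weight 3, equal to the heaviest edge on its tree cycle — swapping gives another MST of the same weight. Not unique.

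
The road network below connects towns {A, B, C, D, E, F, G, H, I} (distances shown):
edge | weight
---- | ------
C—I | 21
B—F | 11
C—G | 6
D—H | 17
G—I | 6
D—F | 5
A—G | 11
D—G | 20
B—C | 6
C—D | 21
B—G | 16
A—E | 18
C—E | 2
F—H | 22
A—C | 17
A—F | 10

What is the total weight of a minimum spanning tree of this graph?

Prim, starting at I.
Step 1: cheapest edge leaving the tree is G—I (6); add G.
Step 2: cheapest edge leaving the tree is C—G (6); add C.
Step 3: cheapest edge leaving the tree is C—E (2); add E.
Step 4: cheapest edge leaving the tree is B—C (6); add B.
Step 5: cheapest edge leaving the tree is A—G (11); add A.
Step 6: cheapest edge leaving the tree is A—F (10); add F.
Step 7: cheapest edge leaving the tree is D—F (5); add D.
Step 8: cheapest edge leaving the tree is D—H (17); add H.
MST edges: G—I, C—G, C—E, B—C, A—G, A—F, D—F, D—H; total weight 6+6+2+6+11+10+5+17 = 63.

63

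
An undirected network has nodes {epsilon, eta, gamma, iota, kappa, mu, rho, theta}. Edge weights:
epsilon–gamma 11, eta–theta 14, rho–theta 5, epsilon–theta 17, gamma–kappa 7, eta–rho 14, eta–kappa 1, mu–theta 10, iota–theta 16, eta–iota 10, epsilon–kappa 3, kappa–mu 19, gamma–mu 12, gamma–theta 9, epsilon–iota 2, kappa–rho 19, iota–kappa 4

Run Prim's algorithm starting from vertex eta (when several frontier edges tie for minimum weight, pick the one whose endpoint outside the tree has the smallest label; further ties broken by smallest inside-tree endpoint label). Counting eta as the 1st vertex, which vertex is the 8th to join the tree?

Prim, starting at eta.
Step 1: cheapest edge leaving the tree is eta–kappa (1); add kappa.
Step 2: cheapest edge leaving the tree is epsilon–kappa (3); add epsilon.
Step 3: cheapest edge leaving the tree is epsilon–iota (2); add iota.
Step 4: cheapest edge leaving the tree is gamma–kappa (7); add gamma.
Step 5: cheapest edge leaving the tree is gamma–theta (9); add theta.
Step 6: cheapest edge leaving the tree is rho–theta (5); add rho.
Step 7: cheapest edge leaving the tree is mu–theta (10); add mu.
Vertex order: eta, kappa, epsilon, iota, gamma, theta, rho, mu. The 8th vertex is mu.

mu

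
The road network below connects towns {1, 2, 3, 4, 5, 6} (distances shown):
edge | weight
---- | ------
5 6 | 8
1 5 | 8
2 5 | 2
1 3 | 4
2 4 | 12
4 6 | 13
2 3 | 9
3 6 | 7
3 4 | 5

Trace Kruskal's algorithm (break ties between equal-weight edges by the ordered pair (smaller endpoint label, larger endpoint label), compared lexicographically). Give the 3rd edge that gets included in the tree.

3-4

Kruskal: consider edges lightest-first.
2 5 (2): add — endpoints in different components.
1 3 (4): add — endpoints in different components.
3 4 (5): add — endpoints in different components.
3 6 (7): add — endpoints in different components.
1 5 (8): add — endpoints in different components.
The 3rd edge added is 3 4.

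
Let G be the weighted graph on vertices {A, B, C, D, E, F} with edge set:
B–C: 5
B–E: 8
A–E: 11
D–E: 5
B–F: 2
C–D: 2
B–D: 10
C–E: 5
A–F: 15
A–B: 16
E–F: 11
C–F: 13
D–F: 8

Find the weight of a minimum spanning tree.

25

Kruskal's algorithm — process edges by increasing weight (ties by edge label):
B–F (2): add — endpoints in different components.
C–D (2): add — endpoints in different components.
B–C (5): add — endpoints in different components.
C–E (5): add — endpoints in different components.
D–E (5): skip — D and E already connected.
B–E (8): skip — B and E already connected.
D–F (8): skip — D and F already connected.
B–D (10): skip — B and D already connected.
A–E (11): add — endpoints in different components.
MST edges: B–F, C–D, B–C, C–E, A–E; total weight 2+2+5+5+11 = 25.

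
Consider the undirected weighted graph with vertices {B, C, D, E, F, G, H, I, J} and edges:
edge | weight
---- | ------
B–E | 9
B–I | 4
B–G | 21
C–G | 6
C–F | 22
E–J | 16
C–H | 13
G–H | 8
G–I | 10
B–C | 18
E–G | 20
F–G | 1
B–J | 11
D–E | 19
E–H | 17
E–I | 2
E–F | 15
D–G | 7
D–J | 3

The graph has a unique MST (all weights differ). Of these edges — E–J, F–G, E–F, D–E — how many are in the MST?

Kruskal: consider edges lightest-first.
F–G (1): add — endpoints in different components.
E–I (2): add — endpoints in different components.
D–J (3): add — endpoints in different components.
B–I (4): add — endpoints in different components.
C–G (6): add — endpoints in different components.
D–G (7): add — endpoints in different components.
G–H (8): add — endpoints in different components.
B–E (9): skip — B and E already connected.
G–I (10): add — endpoints in different components.
MST edge set: {F–G, E–I, D–J, B–I, C–G, D–G, G–H, G–I}.
Of the listed edges, {F–G} are in the MST → 1.

1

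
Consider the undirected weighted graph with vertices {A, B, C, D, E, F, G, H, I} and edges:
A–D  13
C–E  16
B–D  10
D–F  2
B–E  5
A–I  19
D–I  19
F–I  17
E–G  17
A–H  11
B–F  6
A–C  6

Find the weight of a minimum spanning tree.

Grow the tree from D using Prim:
Step 1: frontier [D–F 2, B–D 10, A–D 13, D–I 19] → take D–F (2); add F.
Step 2: frontier [B–D 10, A–D 13, D–I 19, B–F 6, F–I 17] → take B–F (6); add B.
Step 3: frontier [B–E 5, A–D 13, D–I 19, F–I 17] → take B–E (5); add E.
Step 4: frontier [A–D 13, D–I 19, C–E 16, E–G 17, F–I 17] → take A–D (13); add A.
Step 5: frontier [A–C 6, A–H 11, A–I 19, D–I 19, C–E 16, E–G 17, F–I 17] → take A–C (6); add C.
Step 6: frontier [A–H 11, A–I 19, D–I 19, E–G 17, F–I 17] → take A–H (11); add H.
Step 7: frontier [A–I 19, D–I 19, E–G 17, F–I 17] → take E–G (17); add G.
Step 8: frontier [A–I 19, D–I 19, F–I 17] → take F–I (17); add I.
MST edges: D–F, B–F, B–E, A–D, A–C, A–H, E–G, F–I; total weight 2+6+5+13+6+11+17+17 = 77.

77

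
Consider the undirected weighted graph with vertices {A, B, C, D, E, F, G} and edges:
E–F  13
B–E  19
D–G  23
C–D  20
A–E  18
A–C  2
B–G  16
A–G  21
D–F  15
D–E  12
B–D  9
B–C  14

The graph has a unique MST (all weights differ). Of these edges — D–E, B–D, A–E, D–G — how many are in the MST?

2

Sort edges by weight, then run Kruskal:
A–C (2): add. Components now {A,C} {B} {D} {E} {F} {G}
B–D (9): add. Components now {A,C} {B,D} {E} {F} {G}
D–E (12): add. Components now {A,C} {B,D,E} {F} {G}
E–F (13): add. Components now {A,C} {B,D,E,F} {G}
B–C (14): add. Components now {A,B,C,D,E,F} {G}
D–F (15): skip — D and F already connected.
B–G (16): add. Components now {A,B,C,D,E,F,G}
MST edge set: {A–C, B–D, D–E, E–F, B–C, B–G}.
Of the listed edges, {D–E, B–D} are in the MST → 2.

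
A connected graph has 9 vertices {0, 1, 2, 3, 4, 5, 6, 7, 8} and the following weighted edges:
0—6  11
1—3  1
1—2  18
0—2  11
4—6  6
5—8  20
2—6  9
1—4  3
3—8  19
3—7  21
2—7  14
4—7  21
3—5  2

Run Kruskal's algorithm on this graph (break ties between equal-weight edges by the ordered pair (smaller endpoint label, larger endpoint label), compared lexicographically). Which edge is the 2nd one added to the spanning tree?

3-5

Kruskal: consider edges lightest-first.
1—3 (1): add — endpoints in different components.
3—5 (2): add — endpoints in different components.
1—4 (3): add — endpoints in different components.
4—6 (6): add — endpoints in different components.
2—6 (9): add — endpoints in different components.
0—2 (11): add — endpoints in different components.
0—6 (11): skip — 0 and 6 already connected.
2—7 (14): add — endpoints in different components.
1—2 (18): skip — 1 and 2 already connected.
3—8 (19): add — endpoints in different components.
The 2nd edge added is 3—5.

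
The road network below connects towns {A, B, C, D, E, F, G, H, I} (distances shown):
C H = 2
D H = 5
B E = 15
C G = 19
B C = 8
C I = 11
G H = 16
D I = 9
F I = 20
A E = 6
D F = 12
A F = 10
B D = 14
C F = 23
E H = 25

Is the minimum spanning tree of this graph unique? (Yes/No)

Kruskal: consider edges lightest-first.
C H (2): add — endpoints in different components.
D H (5): add — endpoints in different components.
A E (6): add — endpoints in different components.
B C (8): add — endpoints in different components.
D I (9): add — endpoints in different components.
A F (10): add — endpoints in different components.
C I (11): skip — C and I already connected.
D F (12): add — endpoints in different components.
B D (14): skip — B and D already connected.
B E (15): skip — B and E already connected.
G H (16): add — endpoints in different components.
Every non-tree edge has weight strictly greater than the heaviest edge on the tree path between its endpoints, so the MST is unique.

Yes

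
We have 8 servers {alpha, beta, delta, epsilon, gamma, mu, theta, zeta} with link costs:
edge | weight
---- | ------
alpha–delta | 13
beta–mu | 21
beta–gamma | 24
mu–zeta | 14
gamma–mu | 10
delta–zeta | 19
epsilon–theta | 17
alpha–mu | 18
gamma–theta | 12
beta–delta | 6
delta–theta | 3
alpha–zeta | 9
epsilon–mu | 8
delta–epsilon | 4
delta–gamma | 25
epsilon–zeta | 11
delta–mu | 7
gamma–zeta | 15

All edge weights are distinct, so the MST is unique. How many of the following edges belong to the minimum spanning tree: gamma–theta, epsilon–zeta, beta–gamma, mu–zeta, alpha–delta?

Kruskal: consider edges lightest-first.
delta–theta (3): add — endpoints in different components.
delta–epsilon (4): add — endpoints in different components.
beta–delta (6): add — endpoints in different components.
delta–mu (7): add — endpoints in different components.
epsilon–mu (8): skip — mu and epsilon already connected.
alpha–zeta (9): add — endpoints in different components.
gamma–mu (10): add — endpoints in different components.
epsilon–zeta (11): add — endpoints in different components.
MST edge set: {delta–theta, delta–epsilon, beta–delta, delta–mu, alpha–zeta, gamma–mu, epsilon–zeta}.
Of the listed edges, {epsilon–zeta} are in the MST → 1.

1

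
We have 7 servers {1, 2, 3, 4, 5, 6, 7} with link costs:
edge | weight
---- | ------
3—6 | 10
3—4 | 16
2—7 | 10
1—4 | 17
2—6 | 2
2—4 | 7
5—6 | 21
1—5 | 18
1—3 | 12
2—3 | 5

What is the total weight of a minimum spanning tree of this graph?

54

Prim, starting at 6.
Step 1: cheapest edge leaving the tree is 2—6 (2); add 2.
Step 2: cheapest edge leaving the tree is 2—3 (5); add 3.
Step 3: cheapest edge leaving the tree is 2—4 (7); add 4.
Step 4: cheapest edge leaving the tree is 2—7 (10); add 7.
Step 5: cheapest edge leaving the tree is 1—3 (12); add 1.
Step 6: cheapest edge leaving the tree is 1—5 (18); add 5.
MST edges: 2—6, 2—3, 2—4, 2—7, 1—3, 1—5; total weight 2+5+7+10+12+18 = 54.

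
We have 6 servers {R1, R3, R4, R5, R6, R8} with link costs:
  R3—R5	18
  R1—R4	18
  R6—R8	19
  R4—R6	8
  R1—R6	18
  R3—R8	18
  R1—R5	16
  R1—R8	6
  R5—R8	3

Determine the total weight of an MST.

53

Grow the tree from R4 using Prim:
Step 1: frontier [R4—R6 8, R1—R4 18] → take R4—R6 (8); add R6.
Step 2: frontier [R1—R4 18, R1—R6 18, R6—R8 19] → take R1—R4 (18); add R1.
Step 3: frontier [R1—R8 6, R1—R5 16, R6—R8 19] → take R1—R8 (6); add R8.
Step 4: frontier [R1—R5 16, R5—R8 3, R3—R8 18] → take R5—R8 (3); add R5.
Step 5: frontier [R3—R5 18, R3—R8 18] → take R3—R5 (18); add R3.
MST edges: R4—R6, R1—R4, R1—R8, R5—R8, R3—R5; total weight 8+18+6+3+18 = 53.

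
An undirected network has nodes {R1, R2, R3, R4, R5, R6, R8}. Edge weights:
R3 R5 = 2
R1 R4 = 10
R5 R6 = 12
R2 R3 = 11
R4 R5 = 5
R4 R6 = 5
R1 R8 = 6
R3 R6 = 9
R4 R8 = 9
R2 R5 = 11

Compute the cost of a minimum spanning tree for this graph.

38

Prim, starting at R3.
Step 1: cheapest edge leaving the tree is R3 R5 (2); add R5.
Step 2: cheapest edge leaving the tree is R4 R5 (5); add R4.
Step 3: cheapest edge leaving the tree is R4 R6 (5); add R6.
Step 4: cheapest edge leaving the tree is R4 R8 (9); add R8.
Step 5: cheapest edge leaving the tree is R1 R8 (6); add R1.
Step 6: cheapest edge leaving the tree is R2 R3 (11); add R2.
MST edges: R3 R5, R4 R5, R4 R6, R4 R8, R1 R8, R2 R3; total weight 2+5+5+9+6+11 = 38.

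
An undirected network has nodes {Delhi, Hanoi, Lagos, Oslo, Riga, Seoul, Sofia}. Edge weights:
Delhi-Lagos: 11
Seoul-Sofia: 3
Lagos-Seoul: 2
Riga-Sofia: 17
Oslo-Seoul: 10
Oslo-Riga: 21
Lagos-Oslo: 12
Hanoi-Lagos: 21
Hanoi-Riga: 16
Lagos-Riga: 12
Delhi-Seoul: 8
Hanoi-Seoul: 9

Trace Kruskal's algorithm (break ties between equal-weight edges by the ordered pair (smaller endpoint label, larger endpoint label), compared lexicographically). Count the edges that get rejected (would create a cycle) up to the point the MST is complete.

Sort edges by weight, then run Kruskal:
Lagos-Seoul (2): add — endpoints in different components.
Seoul-Sofia (3): add — endpoints in different components.
Delhi-Seoul (8): add — endpoints in different components.
Hanoi-Seoul (9): add — endpoints in different components.
Oslo-Seoul (10): add — endpoints in different components.
Delhi-Lagos (11): skip — Delhi and Lagos already connected.
Lagos-Oslo (12): skip — Lagos and Oslo already connected.
Lagos-Riga (12): add — endpoints in different components.
Edges rejected before the tree was complete: 2.

2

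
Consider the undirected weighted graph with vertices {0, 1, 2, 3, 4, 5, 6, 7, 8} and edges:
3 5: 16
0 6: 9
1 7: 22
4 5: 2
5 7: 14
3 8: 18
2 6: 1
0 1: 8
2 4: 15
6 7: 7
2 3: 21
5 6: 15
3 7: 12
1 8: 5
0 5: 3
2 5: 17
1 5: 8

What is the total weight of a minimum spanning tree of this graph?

47

Kruskal: consider edges lightest-first.
2 6 (1): add — endpoints in different components.
4 5 (2): add — endpoints in different components.
0 5 (3): add — endpoints in different components.
1 8 (5): add — endpoints in different components.
6 7 (7): add — endpoints in different components.
0 1 (8): add — endpoints in different components.
1 5 (8): skip — 1 and 5 already connected.
0 6 (9): add — endpoints in different components.
3 7 (12): add — endpoints in different components.
MST edges: 2 6, 4 5, 0 5, 1 8, 6 7, 0 1, 0 6, 3 7; total weight 1+2+3+5+7+8+9+12 = 47.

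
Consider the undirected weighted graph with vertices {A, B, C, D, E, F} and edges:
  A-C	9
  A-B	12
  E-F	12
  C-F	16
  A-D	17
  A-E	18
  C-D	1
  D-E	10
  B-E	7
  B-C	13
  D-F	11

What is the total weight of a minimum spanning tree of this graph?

Prim, starting at E.
Step 1: cheapest edge leaving the tree is B-E (7); add B.
Step 2: cheapest edge leaving the tree is D-E (10); add D.
Step 3: cheapest edge leaving the tree is C-D (1); add C.
Step 4: cheapest edge leaving the tree is A-C (9); add A.
Step 5: cheapest edge leaving the tree is D-F (11); add F.
MST edges: B-E, D-E, C-D, A-C, D-F; total weight 7+10+1+9+11 = 38.

38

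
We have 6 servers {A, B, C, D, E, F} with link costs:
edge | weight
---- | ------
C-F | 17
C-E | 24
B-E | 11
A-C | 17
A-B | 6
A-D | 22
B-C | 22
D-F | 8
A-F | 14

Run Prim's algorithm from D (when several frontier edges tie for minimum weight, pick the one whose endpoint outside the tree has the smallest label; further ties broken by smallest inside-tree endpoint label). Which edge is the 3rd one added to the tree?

Grow the tree from D using Prim:
Step 1: cheapest edge leaving the tree is D-F (8); add F.
Step 2: cheapest edge leaving the tree is A-F (14); add A.
Step 3: cheapest edge leaving the tree is A-B (6); add B.
Step 4: cheapest edge leaving the tree is B-E (11); add E.
Step 5: cheapest edge leaving the tree is A-C (17); add C.
The 3rd edge added is A-B.

A-B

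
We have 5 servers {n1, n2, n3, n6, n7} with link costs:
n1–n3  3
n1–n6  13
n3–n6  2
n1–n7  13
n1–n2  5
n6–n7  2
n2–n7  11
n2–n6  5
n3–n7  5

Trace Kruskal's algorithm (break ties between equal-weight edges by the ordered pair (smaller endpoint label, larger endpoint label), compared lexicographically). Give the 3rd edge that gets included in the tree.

n1-n3

Kruskal: consider edges lightest-first.
n3–n6 (2): add — endpoints in different components.
n6–n7 (2): add — endpoints in different components.
n1–n3 (3): add — endpoints in different components.
n1–n2 (5): add — endpoints in different components.
The 3rd edge added is n1–n3.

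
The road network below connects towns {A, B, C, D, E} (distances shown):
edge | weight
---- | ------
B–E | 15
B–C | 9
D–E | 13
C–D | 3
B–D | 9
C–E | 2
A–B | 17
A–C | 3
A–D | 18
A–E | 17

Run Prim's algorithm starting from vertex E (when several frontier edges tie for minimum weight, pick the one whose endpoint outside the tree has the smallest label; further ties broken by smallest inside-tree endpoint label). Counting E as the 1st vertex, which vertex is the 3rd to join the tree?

A

Grow the tree from E using Prim:
Step 1: cheapest edge leaving the tree is C–E (2); add C.
Step 2: cheapest edge leaving the tree is A–C (3); add A.
Step 3: cheapest edge leaving the tree is C–D (3); add D.
Step 4: cheapest edge leaving the tree is B–C (9); add B.
Vertex order: E, C, A, D, B. The 3rd vertex is A.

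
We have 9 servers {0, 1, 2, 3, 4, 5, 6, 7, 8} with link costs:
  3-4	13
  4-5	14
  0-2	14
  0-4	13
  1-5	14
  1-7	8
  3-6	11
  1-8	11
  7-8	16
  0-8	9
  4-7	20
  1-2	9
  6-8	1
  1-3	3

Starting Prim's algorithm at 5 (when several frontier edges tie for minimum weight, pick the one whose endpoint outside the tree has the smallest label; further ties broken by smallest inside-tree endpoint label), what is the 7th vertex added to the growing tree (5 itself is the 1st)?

Prim's algorithm from 5:
Step 1: frontier [1-5 14, 4-5 14] → take 1-5 (14); add 1.
Step 2: frontier [1-3 3, 1-7 8, 1-2 9, 1-8 11, 4-5 14] → take 1-3 (3); add 3.
Step 3: frontier [1-7 8, 1-2 9, 1-8 11, 3-6 11, 3-4 13, 4-5 14] → take 1-7 (8); add 7.
Step 4: frontier [1-2 9, 1-8 11, 3-6 11, 3-4 13, 4-5 14, 7-8 16, 4-7 20] → take 1-2 (9); add 2.
Step 5: frontier [1-8 11, 0-2 14, 3-6 11, 3-4 13, 4-5 14, 7-8 16, 4-7 20] → take 3-6 (11); add 6.
Step 6: frontier [1-8 11, 0-2 14, 3-4 13, 4-5 14, 6-8 1, 7-8 16, 4-7 20] → take 6-8 (1); add 8.
Step 7: frontier [0-2 14, 3-4 13, 4-5 14, 4-7 20, 0-8 9] → take 0-8 (9); add 0.
Step 8: frontier [0-4 13, 3-4 13, 4-5 14, 4-7 20] → take 0-4 (13); add 4.
Vertex order: 5, 1, 3, 7, 2, 6, 8, 0, 4. The 7th vertex is 8.

8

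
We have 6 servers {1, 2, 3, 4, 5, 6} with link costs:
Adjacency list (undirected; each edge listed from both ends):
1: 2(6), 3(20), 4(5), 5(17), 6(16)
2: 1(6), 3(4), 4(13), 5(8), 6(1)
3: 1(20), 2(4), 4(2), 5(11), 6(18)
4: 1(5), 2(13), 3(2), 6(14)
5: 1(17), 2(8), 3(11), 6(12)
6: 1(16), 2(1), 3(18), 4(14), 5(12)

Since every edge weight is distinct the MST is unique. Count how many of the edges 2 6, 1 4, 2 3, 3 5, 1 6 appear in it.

3

Sort edges by weight, then run Kruskal:
2 6 (1): add — endpoints in different components.
3 4 (2): add — endpoints in different components.
2 3 (4): add — endpoints in different components.
1 4 (5): add — endpoints in different components.
1 2 (6): skip — 1 and 2 already connected.
2 5 (8): add — endpoints in different components.
MST edge set: {2 6, 3 4, 2 3, 1 4, 2 5}.
Of the listed edges, {2 6, 1 4, 2 3} are in the MST → 3.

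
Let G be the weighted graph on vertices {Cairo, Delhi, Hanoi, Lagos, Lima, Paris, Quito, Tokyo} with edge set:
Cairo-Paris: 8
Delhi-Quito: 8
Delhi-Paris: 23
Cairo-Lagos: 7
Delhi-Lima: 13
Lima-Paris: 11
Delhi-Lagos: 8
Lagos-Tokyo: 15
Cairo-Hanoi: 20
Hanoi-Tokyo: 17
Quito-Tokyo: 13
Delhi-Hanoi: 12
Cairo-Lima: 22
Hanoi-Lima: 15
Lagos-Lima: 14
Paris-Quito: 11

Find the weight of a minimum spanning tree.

67

Prim's algorithm from Lima:
Step 1: cheapest edge leaving the tree is Lima-Paris (11); add Paris.
Step 2: cheapest edge leaving the tree is Cairo-Paris (8); add Cairo.
Step 3: cheapest edge leaving the tree is Cairo-Lagos (7); add Lagos.
Step 4: cheapest edge leaving the tree is Delhi-Lagos (8); add Delhi.
Step 5: cheapest edge leaving the tree is Delhi-Quito (8); add Quito.
Step 6: cheapest edge leaving the tree is Delhi-Hanoi (12); add Hanoi.
Step 7: cheapest edge leaving the tree is Quito-Tokyo (13); add Tokyo.
MST edges: Lima-Paris, Cairo-Paris, Cairo-Lagos, Delhi-Lagos, Delhi-Quito, Delhi-Hanoi, Quito-Tokyo; total weight 11+8+7+8+8+12+13 = 67.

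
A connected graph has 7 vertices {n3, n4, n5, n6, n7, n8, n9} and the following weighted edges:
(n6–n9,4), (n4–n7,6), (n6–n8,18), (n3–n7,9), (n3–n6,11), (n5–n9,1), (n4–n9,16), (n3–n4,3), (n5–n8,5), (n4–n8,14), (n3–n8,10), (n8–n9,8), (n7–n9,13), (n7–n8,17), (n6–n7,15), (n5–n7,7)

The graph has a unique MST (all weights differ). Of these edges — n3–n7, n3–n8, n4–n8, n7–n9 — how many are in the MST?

Kruskal's algorithm — process edges by increasing weight (ties by edge label):
n5–n9 (1): add — endpoints in different components.
n3–n4 (3): add — endpoints in different components.
n6–n9 (4): add — endpoints in different components.
n5–n8 (5): add — endpoints in different components.
n4–n7 (6): add — endpoints in different components.
n5–n7 (7): add — endpoints in different components.
MST edge set: {n5–n9, n3–n4, n6–n9, n5–n8, n4–n7, n5–n7}.
Of the listed edges, {} are in the MST → 0.

0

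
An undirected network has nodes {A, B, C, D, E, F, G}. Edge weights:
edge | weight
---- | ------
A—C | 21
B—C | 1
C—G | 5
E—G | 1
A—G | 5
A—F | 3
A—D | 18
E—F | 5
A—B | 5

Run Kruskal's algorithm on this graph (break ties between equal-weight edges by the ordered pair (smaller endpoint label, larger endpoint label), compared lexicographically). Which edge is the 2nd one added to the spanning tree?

E-G

Kruskal's algorithm — process edges by increasing weight (ties by edge label):
B—C (1): add. Components now {A} {B,C} {D} {E} {F} {G}
E—G (1): add. Components now {A} {B,C} {D} {E,G} {F}
A—F (3): add. Components now {A,F} {B,C} {D} {E,G}
A—B (5): add. Components now {A,B,C,F} {D} {E,G}
A—G (5): add. Components now {A,B,C,E,F,G} {D}
C—G (5): skip — C and G already connected.
E—F (5): skip — E and F already connected.
A—D (18): add. Components now {A,B,C,D,E,F,G}
The 2nd edge added is E—G.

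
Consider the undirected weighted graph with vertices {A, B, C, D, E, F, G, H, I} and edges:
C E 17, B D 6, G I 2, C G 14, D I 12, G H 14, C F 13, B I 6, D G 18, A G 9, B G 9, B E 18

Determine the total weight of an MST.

81

Sort edges by weight, then run Kruskal:
G I (2): add — endpoints in different components.
B D (6): add — endpoints in different components.
B I (6): add — endpoints in different components.
A G (9): add — endpoints in different components.
B G (9): skip — B and G already connected.
D I (12): skip — D and I already connected.
C F (13): add — endpoints in different components.
C G (14): add — endpoints in different components.
G H (14): add — endpoints in different components.
C E (17): add — endpoints in different components.
MST edges: G I, B D, B I, A G, C F, C G, G H, C E; total weight 2+6+6+9+13+14+14+17 = 81.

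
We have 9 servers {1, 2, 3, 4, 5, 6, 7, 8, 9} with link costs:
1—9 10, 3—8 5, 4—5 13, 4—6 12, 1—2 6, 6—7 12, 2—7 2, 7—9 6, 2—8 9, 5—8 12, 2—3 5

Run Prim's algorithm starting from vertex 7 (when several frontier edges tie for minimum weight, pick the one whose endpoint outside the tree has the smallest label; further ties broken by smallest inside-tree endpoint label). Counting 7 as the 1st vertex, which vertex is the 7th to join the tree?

Grow the tree from 7 using Prim:
Step 1: frontier [2—7 2, 7—9 6, 6—7 12] → take 2—7 (2); add 2.
Step 2: frontier [2—3 5, 1—2 6, 2—8 9, 7—9 6, 6—7 12] → take 2—3 (5); add 3.
Step 3: frontier [1—2 6, 2—8 9, 3—8 5, 7—9 6, 6—7 12] → take 3—8 (5); add 8.
Step 4: frontier [1—2 6, 7—9 6, 6—7 12, 5—8 12] → take 1—2 (6); add 1.
Step 5: frontier [1—9 10, 7—9 6, 6—7 12, 5—8 12] → take 7—9 (6); add 9.
Step 6: frontier [6—7 12, 5—8 12] → take 5—8 (12); add 5.
Step 7: frontier [4—5 13, 6—7 12] → take 6—7 (12); add 6.
Step 8: frontier [4—5 13, 4—6 12] → take 4—6 (12); add 4.
Vertex order: 7, 2, 3, 8, 1, 9, 5, 6, 4. The 7th vertex is 5.

5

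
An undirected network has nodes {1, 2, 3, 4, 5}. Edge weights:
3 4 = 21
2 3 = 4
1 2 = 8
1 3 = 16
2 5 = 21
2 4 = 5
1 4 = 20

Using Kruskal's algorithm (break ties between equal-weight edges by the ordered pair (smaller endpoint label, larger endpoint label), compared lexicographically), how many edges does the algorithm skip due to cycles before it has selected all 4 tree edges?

2

Sort edges by weight, then run Kruskal:
2 3 (4): add — endpoints in different components.
2 4 (5): add — endpoints in different components.
1 2 (8): add — endpoints in different components.
1 3 (16): skip — 1 and 3 already connected.
1 4 (20): skip — 1 and 4 already connected.
2 5 (21): add — endpoints in different components.
Edges rejected before the tree was complete: 2.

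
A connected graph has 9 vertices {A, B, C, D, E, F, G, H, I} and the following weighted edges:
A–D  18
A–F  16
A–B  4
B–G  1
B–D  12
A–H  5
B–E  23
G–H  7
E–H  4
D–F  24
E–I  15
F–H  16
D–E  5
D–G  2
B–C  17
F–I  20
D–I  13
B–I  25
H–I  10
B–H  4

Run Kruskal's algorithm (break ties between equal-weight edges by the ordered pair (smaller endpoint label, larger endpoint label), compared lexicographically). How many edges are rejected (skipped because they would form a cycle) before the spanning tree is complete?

Kruskal's algorithm — process edges by increasing weight (ties by edge label):
B–G (1): add — endpoints in different components.
D–G (2): add — endpoints in different components.
A–B (4): add — endpoints in different components.
B–H (4): add — endpoints in different components.
E–H (4): add — endpoints in different components.
A–H (5): skip — A and H already connected.
D–E (5): skip — D and E already connected.
G–H (7): skip — G and H already connected.
H–I (10): add — endpoints in different components.
B–D (12): skip — B and D already connected.
D–I (13): skip — D and I already connected.
E–I (15): skip — E and I already connected.
A–F (16): add — endpoints in different components.
F–H (16): skip — F and H already connected.
B–C (17): add — endpoints in different components.
Edges rejected before the tree was complete: 7.

7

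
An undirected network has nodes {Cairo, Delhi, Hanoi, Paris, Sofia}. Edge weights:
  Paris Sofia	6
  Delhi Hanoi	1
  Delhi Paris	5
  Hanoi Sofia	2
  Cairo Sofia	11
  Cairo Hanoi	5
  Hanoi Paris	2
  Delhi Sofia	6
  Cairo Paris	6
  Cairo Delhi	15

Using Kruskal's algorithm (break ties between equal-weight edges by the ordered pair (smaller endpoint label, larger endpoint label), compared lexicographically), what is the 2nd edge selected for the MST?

Hanoi-Paris

Kruskal: consider edges lightest-first.
Delhi Hanoi (1): add. Components now {Cairo} {Paris} {Delhi,Hanoi} {Sofia}
Hanoi Paris (2): add. Components now {Cairo} {Delhi,Hanoi,Paris} {Sofia}
Hanoi Sofia (2): add. Components now {Cairo} {Delhi,Hanoi,Paris,Sofia}
Cairo Hanoi (5): add. Components now {Cairo,Delhi,Hanoi,Paris,Sofia}
The 2nd edge added is Hanoi Paris.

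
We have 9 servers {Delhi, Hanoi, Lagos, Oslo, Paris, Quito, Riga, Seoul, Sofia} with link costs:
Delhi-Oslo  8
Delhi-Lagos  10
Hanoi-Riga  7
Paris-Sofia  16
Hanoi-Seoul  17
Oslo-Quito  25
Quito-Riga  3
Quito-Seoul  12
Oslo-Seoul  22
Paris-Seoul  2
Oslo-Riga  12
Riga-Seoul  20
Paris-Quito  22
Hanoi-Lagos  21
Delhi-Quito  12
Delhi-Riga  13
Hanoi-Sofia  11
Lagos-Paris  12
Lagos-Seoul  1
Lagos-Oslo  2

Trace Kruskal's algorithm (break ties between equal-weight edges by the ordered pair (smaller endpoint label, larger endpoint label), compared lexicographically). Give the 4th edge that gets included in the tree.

Quito-Riga

Sort edges by weight, then run Kruskal:
Lagos-Seoul (1): add — endpoints in different components.
Lagos-Oslo (2): add — endpoints in different components.
Paris-Seoul (2): add — endpoints in different components.
Quito-Riga (3): add — endpoints in different components.
Hanoi-Riga (7): add — endpoints in different components.
Delhi-Oslo (8): add — endpoints in different components.
Delhi-Lagos (10): skip — Lagos and Delhi already connected.
Hanoi-Sofia (11): add — endpoints in different components.
Delhi-Quito (12): add — endpoints in different components.
The 4th edge added is Quito-Riga.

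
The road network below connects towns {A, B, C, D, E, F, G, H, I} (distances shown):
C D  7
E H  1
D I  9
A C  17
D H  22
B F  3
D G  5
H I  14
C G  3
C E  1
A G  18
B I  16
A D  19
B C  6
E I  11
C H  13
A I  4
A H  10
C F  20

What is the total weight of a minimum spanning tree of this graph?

Kruskal's algorithm — process edges by increasing weight (ties by edge label):
C E (1): add — endpoints in different components.
E H (1): add — endpoints in different components.
B F (3): add — endpoints in different components.
C G (3): add — endpoints in different components.
A I (4): add — endpoints in different components.
D G (5): add — endpoints in different components.
B C (6): add — endpoints in different components.
C D (7): skip — C and D already connected.
D I (9): add — endpoints in different components.
MST edges: C E, E H, B F, C G, A I, D G, B C, D I; total weight 1+1+3+3+4+5+6+9 = 32.

32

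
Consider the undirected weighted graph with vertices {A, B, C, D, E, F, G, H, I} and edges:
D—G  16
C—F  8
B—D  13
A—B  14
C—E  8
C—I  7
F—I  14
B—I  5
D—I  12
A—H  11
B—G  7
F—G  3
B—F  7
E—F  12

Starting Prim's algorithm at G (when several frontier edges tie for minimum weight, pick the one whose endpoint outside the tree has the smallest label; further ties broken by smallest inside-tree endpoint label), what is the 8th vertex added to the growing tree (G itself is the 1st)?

Grow the tree from G using Prim:
Step 1: frontier [F—G 3, B—G 7, D—G 16] → take F—G (3); add F.
Step 2: frontier [B—F 7, C—F 8, E—F 12, F—I 14, B—G 7, D—G 16] → take B—F (7); add B.
Step 3: frontier [B—I 5, B—D 13, A—B 14, C—F 8, E—F 12, F—I 14, D—G 16] → take B—I (5); add I.
Step 4: frontier [B—D 13, A—B 14, C—F 8, E—F 12, D—G 16, C—I 7, D—I 12] → take C—I (7); add C.
Step 5: frontier [B—D 13, A—B 14, C—E 8, E—F 12, D—G 16, D—I 12] → take C—E (8); add E.
Step 6: frontier [B—D 13, A—B 14, D—G 16, D—I 12] → take D—I (12); add D.
Step 7: frontier [A—B 14] → take A—B (14); add A.
Step 8: frontier [A—H 11] → take A—H (11); add H.
Vertex order: G, F, B, I, C, E, D, A, H. The 8th vertex is A.

A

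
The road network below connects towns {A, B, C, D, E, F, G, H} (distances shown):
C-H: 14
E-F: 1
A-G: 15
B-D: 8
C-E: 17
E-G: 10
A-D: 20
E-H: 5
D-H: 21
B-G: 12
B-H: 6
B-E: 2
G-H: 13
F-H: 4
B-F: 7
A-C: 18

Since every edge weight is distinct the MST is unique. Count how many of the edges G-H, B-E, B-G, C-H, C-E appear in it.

Sort edges by weight, then run Kruskal:
E-F (1): add — endpoints in different components.
B-E (2): add — endpoints in different components.
F-H (4): add — endpoints in different components.
E-H (5): skip — E and H already connected.
B-H (6): skip — B and H already connected.
B-F (7): skip — B and F already connected.
B-D (8): add — endpoints in different components.
E-G (10): add — endpoints in different components.
B-G (12): skip — B and G already connected.
G-H (13): skip — G and H already connected.
C-H (14): add — endpoints in different components.
A-G (15): add — endpoints in different components.
MST edge set: {E-F, B-E, F-H, B-D, E-G, C-H, A-G}.
Of the listed edges, {B-E, C-H} are in the MST → 2.

2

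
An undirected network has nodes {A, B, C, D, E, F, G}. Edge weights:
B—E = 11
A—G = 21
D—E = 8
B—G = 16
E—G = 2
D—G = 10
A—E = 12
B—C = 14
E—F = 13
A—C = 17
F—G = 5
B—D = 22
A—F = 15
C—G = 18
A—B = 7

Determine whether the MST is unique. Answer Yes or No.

Yes

Kruskal's algorithm — process edges by increasing weight (ties by edge label):
E—G (2): add — endpoints in different components.
F—G (5): add — endpoints in different components.
A—B (7): add — endpoints in different components.
D—E (8): add — endpoints in different components.
D—G (10): skip — D and G already connected.
B—E (11): add — endpoints in different components.
A—E (12): skip — A and E already connected.
E—F (13): skip — E and F already connected.
B—C (14): add — endpoints in different components.
Every non-tree edge has weight strictly greater than the heaviest edge on the tree path between its endpoints, so the MST is unique.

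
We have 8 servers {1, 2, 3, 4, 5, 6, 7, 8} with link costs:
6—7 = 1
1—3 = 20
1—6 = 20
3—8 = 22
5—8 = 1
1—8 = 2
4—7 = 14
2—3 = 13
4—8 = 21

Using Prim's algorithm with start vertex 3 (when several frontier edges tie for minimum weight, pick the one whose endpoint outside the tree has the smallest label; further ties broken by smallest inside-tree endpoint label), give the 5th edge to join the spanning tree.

Grow the tree from 3 using Prim:
Step 1: cheapest edge leaving the tree is 2—3 (13); add 2.
Step 2: cheapest edge leaving the tree is 1—3 (20); add 1.
Step 3: cheapest edge leaving the tree is 1—8 (2); add 8.
Step 4: cheapest edge leaving the tree is 5—8 (1); add 5.
Step 5: cheapest edge leaving the tree is 1—6 (20); add 6.
Step 6: cheapest edge leaving the tree is 6—7 (1); add 7.
Step 7: cheapest edge leaving the tree is 4—7 (14); add 4.
The 5th edge added is 1—6.

1-6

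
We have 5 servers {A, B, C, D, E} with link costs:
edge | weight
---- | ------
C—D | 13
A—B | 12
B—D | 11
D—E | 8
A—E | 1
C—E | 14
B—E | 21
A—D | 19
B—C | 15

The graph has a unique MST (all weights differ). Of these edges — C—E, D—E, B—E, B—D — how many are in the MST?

Kruskal's algorithm — process edges by increasing weight (ties by edge label):
A—E (1): add. Components now {A,E} {B} {C} {D}
D—E (8): add. Components now {A,D,E} {B} {C}
B—D (11): add. Components now {A,B,D,E} {C}
A—B (12): skip — A and B already connected.
C—D (13): add. Components now {A,B,C,D,E}
MST edge set: {A—E, D—E, B—D, C—D}.
Of the listed edges, {D—E, B—D} are in the MST → 2.

2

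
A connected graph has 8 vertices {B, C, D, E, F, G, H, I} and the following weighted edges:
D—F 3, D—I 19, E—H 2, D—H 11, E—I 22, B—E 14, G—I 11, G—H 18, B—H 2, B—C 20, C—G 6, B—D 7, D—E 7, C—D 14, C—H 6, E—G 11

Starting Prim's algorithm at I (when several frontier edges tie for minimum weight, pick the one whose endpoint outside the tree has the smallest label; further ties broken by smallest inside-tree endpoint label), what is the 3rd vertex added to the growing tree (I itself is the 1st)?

Prim's algorithm from I:
Step 1: cheapest edge leaving the tree is G—I (11); add G.
Step 2: cheapest edge leaving the tree is C—G (6); add C.
Step 3: cheapest edge leaving the tree is C—H (6); add H.
Step 4: cheapest edge leaving the tree is B—H (2); add B.
Step 5: cheapest edge leaving the tree is E—H (2); add E.
Step 6: cheapest edge leaving the tree is B—D (7); add D.
Step 7: cheapest edge leaving the tree is D—F (3); add F.
Vertex order: I, G, C, H, B, E, D, F. The 3rd vertex is C.

C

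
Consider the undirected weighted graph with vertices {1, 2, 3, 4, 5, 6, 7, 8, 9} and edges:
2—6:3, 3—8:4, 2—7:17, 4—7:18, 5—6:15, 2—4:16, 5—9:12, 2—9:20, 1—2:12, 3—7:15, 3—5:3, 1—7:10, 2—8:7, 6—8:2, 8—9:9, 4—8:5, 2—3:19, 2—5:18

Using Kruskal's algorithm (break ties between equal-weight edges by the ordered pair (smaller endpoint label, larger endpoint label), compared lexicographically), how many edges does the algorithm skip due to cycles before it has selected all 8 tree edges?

1

Sort edges by weight, then run Kruskal:
6—8 (2): add — endpoints in different components.
2—6 (3): add — endpoints in different components.
3—5 (3): add — endpoints in different components.
3—8 (4): add — endpoints in different components.
4—8 (5): add — endpoints in different components.
2—8 (7): skip — 2 and 8 already connected.
8—9 (9): add — endpoints in different components.
1—7 (10): add — endpoints in different components.
1—2 (12): add — endpoints in different components.
Edges rejected before the tree was complete: 1.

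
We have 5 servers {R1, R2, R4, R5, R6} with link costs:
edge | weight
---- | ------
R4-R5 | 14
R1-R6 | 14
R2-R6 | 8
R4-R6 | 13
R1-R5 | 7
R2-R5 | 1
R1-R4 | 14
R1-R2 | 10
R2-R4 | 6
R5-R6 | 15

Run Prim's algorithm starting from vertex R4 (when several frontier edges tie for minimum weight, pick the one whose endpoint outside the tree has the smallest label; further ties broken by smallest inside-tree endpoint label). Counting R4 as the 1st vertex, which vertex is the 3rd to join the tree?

Grow the tree from R4 using Prim:
Step 1: cheapest edge leaving the tree is R2-R4 (6); add R2.
Step 2: cheapest edge leaving the tree is R2-R5 (1); add R5.
Step 3: cheapest edge leaving the tree is R1-R5 (7); add R1.
Step 4: cheapest edge leaving the tree is R2-R6 (8); add R6.
Vertex order: R4, R2, R5, R1, R6. The 3rd vertex is R5.

R5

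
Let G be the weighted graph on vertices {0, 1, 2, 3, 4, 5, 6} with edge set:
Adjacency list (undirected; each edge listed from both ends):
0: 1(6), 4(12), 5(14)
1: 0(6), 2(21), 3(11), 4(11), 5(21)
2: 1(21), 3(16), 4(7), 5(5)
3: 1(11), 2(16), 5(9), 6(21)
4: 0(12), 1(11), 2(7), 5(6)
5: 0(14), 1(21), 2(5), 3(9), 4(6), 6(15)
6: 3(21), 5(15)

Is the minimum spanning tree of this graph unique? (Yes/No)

No

Kruskal's algorithm — process edges by increasing weight (ties by edge label):
2–5 (5): add. Components now {0} {1} {2,5} {3} {4} {6}
0–1 (6): add. Components now {0,1} {2,5} {3} {4} {6}
4–5 (6): add. Components now {0,1} {2,4,5} {3} {6}
2–4 (7): skip — 2 and 4 already connected.
3–5 (9): add. Components now {0,1} {2,3,4,5} {6}
1–3 (11): add. Components now {0,1,2,3,4,5} {6}
1–4 (11): skip — 1 and 4 already connected.
0–4 (12): skip — 0 and 4 already connected.
0–5 (14): skip — 0 and 5 already connected.
5–6 (15): add. Components now {0,1,2,3,4,5,6}
Non-tree edge 1–4 has weight 11, equal to the heaviest edge on its tree cycle — swapping gives another MST of the same weight. Not unique.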